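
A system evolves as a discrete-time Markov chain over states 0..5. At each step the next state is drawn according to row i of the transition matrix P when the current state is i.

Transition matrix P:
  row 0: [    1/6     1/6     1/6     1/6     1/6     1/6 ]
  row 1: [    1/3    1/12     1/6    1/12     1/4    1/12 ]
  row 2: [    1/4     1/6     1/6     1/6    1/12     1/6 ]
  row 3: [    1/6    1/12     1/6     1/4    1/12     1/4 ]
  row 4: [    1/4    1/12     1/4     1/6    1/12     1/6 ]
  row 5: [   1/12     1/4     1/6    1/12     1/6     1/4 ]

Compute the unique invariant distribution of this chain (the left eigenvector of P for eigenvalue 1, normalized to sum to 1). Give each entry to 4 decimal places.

Balance equations π_j = Σ_i π_i·P[i][j]:
  π_0 = 1/6·π_0 + 1/3·π_1 + 1/4·π_2 + 1/6·π_3 + 1/4·π_4 + 1/12·π_5
  π_1 = 1/6·π_0 + 1/12·π_1 + 1/6·π_2 + 1/12·π_3 + 1/12·π_4 + 1/4·π_5
  π_2 = 1/6·π_0 + 1/6·π_1 + 1/6·π_2 + 1/6·π_3 + 1/4·π_4 + 1/6·π_5
  π_3 = 1/6·π_0 + 1/12·π_1 + 1/6·π_2 + 1/4·π_3 + 1/6·π_4 + 1/12·π_5
  π_4 = 1/6·π_0 + 1/4·π_1 + 1/12·π_2 + 1/12·π_3 + 1/12·π_4 + 1/6·π_5
  normalize: π_0 + π_1 + π_2 + π_3 + π_4 + π_5 = 1
Solving the linear system gives exactly π = [12683/62725, 9123/62725, 11184/62725, 1907/12545, 8758/62725, 11442/62725].

π = [0.2022, 0.1454, 0.1783, 0.1520, 0.1396, 0.1824]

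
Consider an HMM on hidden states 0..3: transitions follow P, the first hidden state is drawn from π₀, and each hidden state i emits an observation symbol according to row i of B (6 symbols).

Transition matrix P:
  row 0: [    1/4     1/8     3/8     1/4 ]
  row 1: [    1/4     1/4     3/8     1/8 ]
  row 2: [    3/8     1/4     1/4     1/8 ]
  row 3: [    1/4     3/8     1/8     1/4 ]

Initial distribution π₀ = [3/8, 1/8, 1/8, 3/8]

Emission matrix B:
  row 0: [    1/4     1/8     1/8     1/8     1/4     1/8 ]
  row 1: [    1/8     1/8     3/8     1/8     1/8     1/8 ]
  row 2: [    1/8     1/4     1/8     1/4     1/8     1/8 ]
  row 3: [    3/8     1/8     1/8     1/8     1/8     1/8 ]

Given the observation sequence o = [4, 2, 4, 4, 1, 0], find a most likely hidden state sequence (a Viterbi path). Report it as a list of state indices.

t=0: δ = [9.375e-02, 1.562e-02, 1.562e-02, 4.688e-02]  (obs o_0=4)
t=1: δ = [2.930e-03, 6.592e-03, 4.395e-03, 2.930e-03]  ψ = [0, 3, 0, 0]  (obs o_1=2)
t=2: δ = [4.120e-04, 2.060e-04, 3.090e-04, 1.030e-04]  ψ = [1, 1, 1, 1]  (obs o_2=4)
t=3: δ = [2.897e-05, 9.656e-06, 1.931e-05, 1.287e-05]  ψ = [2, 2, 0, 0]  (obs o_3=4)
t=4: δ = [9.052e-07, 6.035e-07, 2.716e-06, 9.052e-07]  ψ = [0, 2, 0, 0]  (obs o_4=1)
t=5: δ = [2.546e-07, 8.487e-08, 8.487e-08, 1.273e-07]  ψ = [2, 2, 2, 2]  (obs o_5=0)
backtrack: best end state = 0; path = [3, 1, 2, 0, 2, 0]

path = [3, 1, 2, 0, 2, 0]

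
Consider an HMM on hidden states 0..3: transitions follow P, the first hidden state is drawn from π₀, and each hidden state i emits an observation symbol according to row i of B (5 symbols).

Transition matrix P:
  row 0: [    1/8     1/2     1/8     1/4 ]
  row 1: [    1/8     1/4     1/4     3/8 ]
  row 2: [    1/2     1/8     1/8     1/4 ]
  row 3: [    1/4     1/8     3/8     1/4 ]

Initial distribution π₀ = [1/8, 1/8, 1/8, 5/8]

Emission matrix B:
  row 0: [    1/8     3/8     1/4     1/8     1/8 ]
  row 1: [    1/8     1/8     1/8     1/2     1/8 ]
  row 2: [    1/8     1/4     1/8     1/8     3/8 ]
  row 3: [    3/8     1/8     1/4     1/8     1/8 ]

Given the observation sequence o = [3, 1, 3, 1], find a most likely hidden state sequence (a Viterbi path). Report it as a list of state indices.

t=0: δ = [1.562e-02, 6.250e-02, 1.562e-02, 7.812e-02]  (obs o_0=3)
t=1: δ = [7.324e-03, 1.953e-03, 7.324e-03, 2.930e-03]  ψ = [3, 1, 3, 1]  (obs o_1=1)
t=2: δ = [4.578e-04, 1.831e-03, 1.373e-04, 2.289e-04]  ψ = [2, 0, 3, 0]  (obs o_2=3)
t=3: δ = [8.583e-05, 5.722e-05, 1.144e-04, 8.583e-05]  ψ = [1, 1, 1, 1]  (obs o_3=1)
backtrack: best end state = 2; path = [3, 0, 1, 2]

path = [3, 0, 1, 2]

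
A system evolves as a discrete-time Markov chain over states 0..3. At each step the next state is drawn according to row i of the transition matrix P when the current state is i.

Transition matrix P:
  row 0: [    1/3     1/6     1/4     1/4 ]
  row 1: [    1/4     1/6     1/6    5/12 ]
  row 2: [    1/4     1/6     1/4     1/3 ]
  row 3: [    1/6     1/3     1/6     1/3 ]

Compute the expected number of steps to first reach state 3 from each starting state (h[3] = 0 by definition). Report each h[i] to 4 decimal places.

h = [3.3619, 2.8249, 3.0817, 0.0000]

First-step conditioning: h[3] = 0; for i ≠ 3, h[i] = 1 + Σ_k P[i][k]·h[k].
  h[0] = 1 + 1/3·h[0] + 1/6·h[1] + 1/4·h[2]
  h[1] = 1 + 1/4·h[0] + 1/6·h[1] + 1/6·h[2]
  h[2] = 1 + 1/4·h[0] + 1/6·h[1] + 1/4·h[2]
Solving the 3×3 linear system over states ≠ 3 gives exactly h = [864/257, 726/257, 792/257, 0] (h[3] = 0 is the target).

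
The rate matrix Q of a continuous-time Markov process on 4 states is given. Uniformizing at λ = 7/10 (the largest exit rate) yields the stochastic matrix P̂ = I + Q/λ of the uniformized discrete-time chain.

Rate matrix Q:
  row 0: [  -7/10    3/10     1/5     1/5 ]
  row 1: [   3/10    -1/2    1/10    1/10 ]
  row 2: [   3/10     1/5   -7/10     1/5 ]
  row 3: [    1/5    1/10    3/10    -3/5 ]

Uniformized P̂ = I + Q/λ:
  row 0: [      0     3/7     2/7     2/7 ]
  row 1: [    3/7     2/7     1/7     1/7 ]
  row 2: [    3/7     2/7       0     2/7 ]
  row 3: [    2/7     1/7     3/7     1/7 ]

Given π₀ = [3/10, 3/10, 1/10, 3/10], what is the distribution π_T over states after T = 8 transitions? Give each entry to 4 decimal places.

π = [0.2788, 0.2951, 0.2131, 0.2131]

t=0: π = [0.3000, 0.3000, 0.1000, 0.3000]
t=1: π = [0.2571, 0.2857, 0.2571, 0.2000]
t=2: π = [0.2898, 0.2939, 0.2000, 0.2163]
t=3: π = [0.2735, 0.2962, 0.2175, 0.2128]
t=4: π = [0.2810, 0.2944, 0.2117, 0.2130]
t=5: π = [0.2777, 0.2954, 0.2136, 0.2132]
t=6: π = [0.2791, 0.2949, 0.2129, 0.2130]
t=7: π = [0.2785, 0.2951, 0.2132, 0.2131]
t=8: π = [0.2788, 0.2951, 0.2131, 0.2131]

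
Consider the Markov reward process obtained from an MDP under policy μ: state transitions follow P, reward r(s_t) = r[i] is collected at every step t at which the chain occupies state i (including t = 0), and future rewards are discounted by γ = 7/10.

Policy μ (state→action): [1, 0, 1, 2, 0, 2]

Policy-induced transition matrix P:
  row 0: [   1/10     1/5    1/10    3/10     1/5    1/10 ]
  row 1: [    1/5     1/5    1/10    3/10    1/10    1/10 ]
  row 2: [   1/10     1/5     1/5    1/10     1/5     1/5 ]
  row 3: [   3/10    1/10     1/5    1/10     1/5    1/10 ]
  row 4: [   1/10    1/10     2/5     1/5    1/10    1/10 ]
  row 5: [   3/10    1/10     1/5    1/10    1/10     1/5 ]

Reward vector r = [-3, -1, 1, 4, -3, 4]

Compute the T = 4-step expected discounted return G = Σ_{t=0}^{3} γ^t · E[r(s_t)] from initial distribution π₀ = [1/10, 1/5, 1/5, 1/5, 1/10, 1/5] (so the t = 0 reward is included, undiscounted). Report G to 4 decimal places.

G = 1.4177

t=0: π = [0.1000, 0.2000, 0.2000, 0.2000, 0.1000, 0.2000], E[r] = 1.0000, γ^t·E[r] = 1.000000, running G = 1.000000
t=1: π = [0.2000, 0.1500, 0.1900, 0.1700, 0.1500, 0.1400], E[r] = 0.2300, γ^t·E[r] = 0.161000, running G = 1.161000
t=2: π = [0.1770, 0.1540, 0.1950, 0.1850, 0.1560, 0.1330], E[r] = 0.3140, γ^t·E[r] = 0.153860, running G = 1.314860
t=3: π = [0.1790, 0.1526, 0.1981, 0.1818, 0.1557, 0.1328], E[r] = 0.2998, γ^t·E[r] = 0.102831, running G = 1.417691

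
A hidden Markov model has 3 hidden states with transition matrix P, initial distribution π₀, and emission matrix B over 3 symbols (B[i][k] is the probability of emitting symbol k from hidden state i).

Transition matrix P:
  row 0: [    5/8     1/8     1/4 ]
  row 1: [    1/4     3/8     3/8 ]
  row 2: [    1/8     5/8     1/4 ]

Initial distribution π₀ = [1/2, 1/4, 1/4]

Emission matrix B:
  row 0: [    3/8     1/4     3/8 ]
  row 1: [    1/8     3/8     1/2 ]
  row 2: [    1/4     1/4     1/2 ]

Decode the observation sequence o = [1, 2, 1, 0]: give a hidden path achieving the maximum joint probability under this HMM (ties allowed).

path = [0, 0, 0, 0]

t=0: δ = [1.250e-01, 9.375e-02, 6.250e-02]  (obs o_0=1)
t=1: δ = [2.930e-02, 1.953e-02, 1.758e-02]  ψ = [0, 2, 1]  (obs o_1=2)
t=2: δ = [4.578e-03, 4.120e-03, 1.831e-03]  ψ = [0, 2, 0]  (obs o_2=1)
t=3: δ = [1.073e-03, 1.931e-04, 3.862e-04]  ψ = [0, 1, 1]  (obs o_3=0)
backtrack: best end state = 0; path = [0, 0, 0, 0]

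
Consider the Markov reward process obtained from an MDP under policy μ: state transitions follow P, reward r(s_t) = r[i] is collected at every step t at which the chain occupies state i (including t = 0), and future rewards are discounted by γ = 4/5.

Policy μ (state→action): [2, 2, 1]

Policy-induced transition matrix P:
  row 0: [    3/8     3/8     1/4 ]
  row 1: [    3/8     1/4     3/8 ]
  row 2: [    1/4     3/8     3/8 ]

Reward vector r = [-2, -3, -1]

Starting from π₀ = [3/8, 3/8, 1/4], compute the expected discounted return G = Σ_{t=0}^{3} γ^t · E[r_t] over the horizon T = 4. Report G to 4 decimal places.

G = -6.0303

t=0: π = [0.3750, 0.3750, 0.2500], E[r] = -2.1250, γ^t·E[r] = -2.125000, running G = -2.125000
t=1: π = [0.3438, 0.3281, 0.3281], E[r] = -2.0000, γ^t·E[r] = -1.600000, running G = -3.725000
t=2: π = [0.3340, 0.3340, 0.3320], E[r] = -2.0020, γ^t·E[r] = -1.281250, running G = -5.006250
t=3: π = [0.3335, 0.3333, 0.3333], E[r] = -2.0000, γ^t·E[r] = -1.024000, running G = -6.030250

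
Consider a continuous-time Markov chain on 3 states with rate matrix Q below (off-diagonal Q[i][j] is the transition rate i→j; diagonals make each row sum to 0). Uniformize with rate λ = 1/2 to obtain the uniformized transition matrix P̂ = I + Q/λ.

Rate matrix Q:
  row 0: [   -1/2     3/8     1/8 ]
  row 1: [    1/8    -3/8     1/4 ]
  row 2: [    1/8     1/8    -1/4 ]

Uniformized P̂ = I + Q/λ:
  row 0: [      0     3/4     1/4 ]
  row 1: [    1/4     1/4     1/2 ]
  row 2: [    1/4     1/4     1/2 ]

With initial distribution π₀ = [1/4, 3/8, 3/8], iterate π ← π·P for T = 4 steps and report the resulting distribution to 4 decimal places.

t=0: π = [0.2500, 0.3750, 0.3750]
t=1: π = [0.1875, 0.3750, 0.4375]
t=2: π = [0.2031, 0.3438, 0.4531]
t=3: π = [0.1992, 0.3516, 0.4492]
t=4: π = [0.2002, 0.3496, 0.4502]

π = [0.2002, 0.3496, 0.4502]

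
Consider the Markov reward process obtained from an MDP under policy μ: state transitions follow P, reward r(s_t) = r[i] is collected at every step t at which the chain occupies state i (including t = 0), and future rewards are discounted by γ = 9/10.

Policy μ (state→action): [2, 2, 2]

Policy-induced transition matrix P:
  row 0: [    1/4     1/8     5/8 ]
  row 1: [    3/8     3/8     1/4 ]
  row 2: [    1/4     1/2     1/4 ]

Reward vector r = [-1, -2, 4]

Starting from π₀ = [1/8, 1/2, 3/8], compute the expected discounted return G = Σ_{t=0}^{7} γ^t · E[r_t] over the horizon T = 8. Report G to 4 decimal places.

G = 2.2248

t=0: π = [0.1250, 0.5000, 0.3750], E[r] = 0.3750, γ^t·E[r] = 0.375000, running G = 0.375000
t=1: π = [0.3125, 0.3906, 0.2969], E[r] = 0.0938, γ^t·E[r] = 0.084375, running G = 0.459375
t=2: π = [0.2988, 0.3340, 0.3672], E[r] = 0.5020, γ^t·E[r] = 0.406582, running G = 0.865957
t=3: π = [0.2917, 0.3462, 0.3621], E[r] = 0.4641, γ^t·E[r] = 0.338337, running G = 1.204294
t=4: π = [0.2933, 0.3473, 0.3594], E[r] = 0.4497, γ^t·E[r] = 0.295053, running G = 1.499347
t=5: π = [0.2934, 0.3466, 0.3600], E[r] = 0.4533, γ^t·E[r] = 0.267658, running G = 1.767005
t=6: π = [0.2933, 0.3466, 0.3600], E[r] = 0.4535, γ^t·E[r] = 0.241014, running G = 2.008019
t=7: π = [0.2933, 0.3467, 0.3600], E[r] = 0.4533, γ^t·E[r] = 0.216819, running G = 2.224837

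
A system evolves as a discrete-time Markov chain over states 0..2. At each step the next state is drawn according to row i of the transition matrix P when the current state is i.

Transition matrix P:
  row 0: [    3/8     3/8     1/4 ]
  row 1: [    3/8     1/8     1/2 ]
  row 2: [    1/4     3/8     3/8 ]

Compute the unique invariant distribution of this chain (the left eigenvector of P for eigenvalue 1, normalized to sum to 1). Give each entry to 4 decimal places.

π = [0.3286, 0.3000, 0.3714]

Balance equations π_j = Σ_i π_i·P[i][j]:
  π_0 = 3/8·π_0 + 3/8·π_1 + 1/4·π_2
  π_1 = 3/8·π_0 + 1/8·π_1 + 3/8·π_2
  normalize: π_0 + π_1 + π_2 = 1
Solving the linear system gives exactly π = [23/70, 3/10, 13/35].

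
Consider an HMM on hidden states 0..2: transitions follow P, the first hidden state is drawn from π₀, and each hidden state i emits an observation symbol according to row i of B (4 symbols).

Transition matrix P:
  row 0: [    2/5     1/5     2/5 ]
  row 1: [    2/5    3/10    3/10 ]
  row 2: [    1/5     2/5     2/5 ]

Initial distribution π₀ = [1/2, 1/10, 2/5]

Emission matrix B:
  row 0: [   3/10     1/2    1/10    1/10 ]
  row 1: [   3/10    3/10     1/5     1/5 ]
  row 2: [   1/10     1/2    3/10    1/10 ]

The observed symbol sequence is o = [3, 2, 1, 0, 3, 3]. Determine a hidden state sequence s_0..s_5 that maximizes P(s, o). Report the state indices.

path = [0, 2, 2, 1, 1, 1]

t=0: δ = [5.000e-02, 2.000e-02, 4.000e-02]  (obs o_0=3)
t=1: δ = [2.000e-03, 3.200e-03, 6.000e-03]  ψ = [0, 2, 0]  (obs o_1=2)
t=2: δ = [6.400e-04, 7.200e-04, 1.200e-03]  ψ = [1, 2, 2]  (obs o_2=1)
t=3: δ = [8.640e-05, 1.440e-04, 4.800e-05]  ψ = [1, 2, 2]  (obs o_3=0)
t=4: δ = [5.760e-06, 8.640e-06, 4.320e-06]  ψ = [1, 1, 1]  (obs o_4=3)
t=5: δ = [3.456e-07, 5.184e-07, 2.592e-07]  ψ = [1, 1, 1]  (obs o_5=3)
backtrack: best end state = 1; path = [0, 2, 2, 1, 1, 1]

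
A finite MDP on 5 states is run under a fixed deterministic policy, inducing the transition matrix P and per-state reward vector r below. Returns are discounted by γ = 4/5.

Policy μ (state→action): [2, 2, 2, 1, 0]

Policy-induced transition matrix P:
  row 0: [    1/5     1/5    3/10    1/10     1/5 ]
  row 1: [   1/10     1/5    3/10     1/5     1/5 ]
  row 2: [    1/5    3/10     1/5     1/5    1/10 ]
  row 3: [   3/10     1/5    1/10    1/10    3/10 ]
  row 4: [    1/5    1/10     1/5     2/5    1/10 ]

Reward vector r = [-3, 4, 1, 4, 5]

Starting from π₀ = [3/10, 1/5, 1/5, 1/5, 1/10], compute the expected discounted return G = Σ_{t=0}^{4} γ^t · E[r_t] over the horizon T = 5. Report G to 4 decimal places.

t=0: π = [0.3000, 0.2000, 0.2000, 0.2000, 0.1000], E[r] = 1.4000, γ^t·E[r] = 1.400000, running G = 1.400000
t=1: π = [0.2000, 0.2100, 0.2300, 0.1700, 0.1900], E[r] = 2.1000, γ^t·E[r] = 1.680000, running G = 3.080000
t=2: π = [0.1960, 0.2040, 0.2240, 0.2010, 0.1750], E[r] = 2.1310, γ^t·E[r] = 1.363840, running G = 4.443840
t=3: π = [0.1997, 0.2049, 0.2199, 0.1953, 0.1802], E[r] = 2.1226, γ^t·E[r] = 1.086771, running G = 5.530611
t=4: π = [0.1990, 0.2040, 0.2209, 0.1965, 0.1795], E[r] = 2.1235, γ^t·E[r] = 0.869765, running G = 6.400376

G = 6.4004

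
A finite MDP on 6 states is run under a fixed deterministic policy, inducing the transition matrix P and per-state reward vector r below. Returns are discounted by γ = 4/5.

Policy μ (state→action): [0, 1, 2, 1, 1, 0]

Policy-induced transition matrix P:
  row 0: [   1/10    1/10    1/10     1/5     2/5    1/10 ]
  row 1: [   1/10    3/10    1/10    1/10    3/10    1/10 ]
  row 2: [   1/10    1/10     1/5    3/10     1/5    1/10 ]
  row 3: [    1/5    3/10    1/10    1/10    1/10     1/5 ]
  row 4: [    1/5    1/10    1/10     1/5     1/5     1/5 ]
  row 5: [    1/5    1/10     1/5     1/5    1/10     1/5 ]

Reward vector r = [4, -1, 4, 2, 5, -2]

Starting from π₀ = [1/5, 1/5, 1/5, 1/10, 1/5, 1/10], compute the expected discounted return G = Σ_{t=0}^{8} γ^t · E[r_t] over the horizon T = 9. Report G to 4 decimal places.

G = 9.4304

t=0: π = [0.2000, 0.2000, 0.2000, 0.1000, 0.2000, 0.1000], E[r] = 2.4000, γ^t·E[r] = 2.400000, running G = 2.400000
t=1: π = [0.1400, 0.1600, 0.1300, 0.1900, 0.2400, 0.1400], E[r] = 2.2200, γ^t·E[r] = 1.776000, running G = 4.176000
t=2: π = [0.1570, 0.1700, 0.1270, 0.1780, 0.2110, 0.1570], E[r] = 2.0630, γ^t·E[r] = 1.320320, running G = 5.496320
t=3: π = [0.1546, 0.1696, 0.1284, 0.1779, 0.2149, 0.1546], E[r] = 2.0835, γ^t·E[r] = 1.066752, running G = 6.563072
t=4: π = [0.1547, 0.1695, 0.1283, 0.1781, 0.2146, 0.1547], E[r] = 2.0825, γ^t·E[r] = 0.852996, running G = 7.416068
t=5: π = [0.1547, 0.1695, 0.1283, 0.1781, 0.2146, 0.1547], E[r] = 2.0824, γ^t·E[r] = 0.682363, running G = 8.098431
t=6: π = [0.1547, 0.1695, 0.1283, 0.1781, 0.2146, 0.1547], E[r] = 2.0824, γ^t·E[r] = 0.545896, running G = 8.644327
t=7: π = [0.1547, 0.1695, 0.1283, 0.1781, 0.2146, 0.1547], E[r] = 2.0824, γ^t·E[r] = 0.436716, running G = 9.081044
t=8: π = [0.1547, 0.1695, 0.1283, 0.1781, 0.2146, 0.1547], E[r] = 2.0824, γ^t·E[r] = 0.349373, running G = 9.430417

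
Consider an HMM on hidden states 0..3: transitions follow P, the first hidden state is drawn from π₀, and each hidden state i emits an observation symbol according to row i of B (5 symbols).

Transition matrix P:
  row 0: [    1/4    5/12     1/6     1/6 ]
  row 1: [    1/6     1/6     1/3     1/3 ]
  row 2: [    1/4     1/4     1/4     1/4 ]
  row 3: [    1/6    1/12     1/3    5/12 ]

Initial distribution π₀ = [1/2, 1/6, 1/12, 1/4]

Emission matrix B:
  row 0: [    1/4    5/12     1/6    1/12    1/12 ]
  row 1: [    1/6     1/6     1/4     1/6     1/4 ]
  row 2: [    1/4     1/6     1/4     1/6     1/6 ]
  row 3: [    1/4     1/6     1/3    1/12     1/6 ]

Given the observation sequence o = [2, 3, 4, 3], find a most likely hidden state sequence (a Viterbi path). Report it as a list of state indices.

t=0: δ = [8.333e-02, 4.167e-02, 2.083e-02, 8.333e-02]  (obs o_0=2)
t=1: δ = [1.736e-03, 5.787e-03, 4.630e-03, 2.894e-03]  ψ = [0, 0, 3, 3]  (obs o_1=3)
t=2: δ = [9.645e-05, 2.894e-04, 3.215e-04, 3.215e-04]  ψ = [2, 2, 1, 1]  (obs o_2=4)
t=3: δ = [6.698e-06, 1.340e-05, 1.786e-05, 1.116e-05]  ψ = [2, 2, 3, 3]  (obs o_3=3)
backtrack: best end state = 2; path = [0, 1, 3, 2]

path = [0, 1, 3, 2]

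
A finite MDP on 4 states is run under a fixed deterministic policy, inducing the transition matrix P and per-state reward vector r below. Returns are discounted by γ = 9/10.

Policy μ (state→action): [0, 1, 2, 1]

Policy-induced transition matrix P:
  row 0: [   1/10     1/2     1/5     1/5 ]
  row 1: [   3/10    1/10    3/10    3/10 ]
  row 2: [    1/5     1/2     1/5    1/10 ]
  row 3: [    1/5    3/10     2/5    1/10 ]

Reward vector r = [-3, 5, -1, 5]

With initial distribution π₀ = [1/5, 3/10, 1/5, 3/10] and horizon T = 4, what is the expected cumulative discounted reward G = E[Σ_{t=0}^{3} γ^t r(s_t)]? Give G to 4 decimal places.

G = 6.2243

t=0: π = [0.2000, 0.3000, 0.2000, 0.3000], E[r] = 2.2000, γ^t·E[r] = 2.200000, running G = 2.200000
t=1: π = [0.2100, 0.3200, 0.2900, 0.1800], E[r] = 1.5800, γ^t·E[r] = 1.422000, running G = 3.622000
t=2: π = [0.2110, 0.3360, 0.2680, 0.1850], E[r] = 1.7040, γ^t·E[r] = 1.380240, running G = 5.002240
t=3: π = [0.2125, 0.3286, 0.2706, 0.1883], E[r] = 1.6764, γ^t·E[r] = 1.222096, running G = 6.224336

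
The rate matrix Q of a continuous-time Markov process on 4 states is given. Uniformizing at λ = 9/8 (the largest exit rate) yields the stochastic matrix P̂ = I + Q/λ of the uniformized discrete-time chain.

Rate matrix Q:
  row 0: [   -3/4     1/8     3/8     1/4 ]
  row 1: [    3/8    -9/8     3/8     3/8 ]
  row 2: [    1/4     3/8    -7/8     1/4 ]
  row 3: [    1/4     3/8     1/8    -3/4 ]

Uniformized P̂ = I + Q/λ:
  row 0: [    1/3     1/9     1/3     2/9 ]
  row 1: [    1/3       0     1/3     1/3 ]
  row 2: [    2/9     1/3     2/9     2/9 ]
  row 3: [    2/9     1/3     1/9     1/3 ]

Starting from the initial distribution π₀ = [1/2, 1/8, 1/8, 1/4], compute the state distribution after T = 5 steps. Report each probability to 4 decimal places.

t=0: π = [0.5000, 0.1250, 0.1250, 0.2500]
t=1: π = [0.2917, 0.1806, 0.2639, 0.2639]
t=2: π = [0.2747, 0.2083, 0.2454, 0.2716]
t=3: π = [0.2759, 0.2028, 0.2457, 0.2755]
t=4: π = [0.2754, 0.2044, 0.2448, 0.2754]
t=5: π = [0.2755, 0.2040, 0.2449, 0.2755]

π = [0.2755, 0.2040, 0.2449, 0.2755]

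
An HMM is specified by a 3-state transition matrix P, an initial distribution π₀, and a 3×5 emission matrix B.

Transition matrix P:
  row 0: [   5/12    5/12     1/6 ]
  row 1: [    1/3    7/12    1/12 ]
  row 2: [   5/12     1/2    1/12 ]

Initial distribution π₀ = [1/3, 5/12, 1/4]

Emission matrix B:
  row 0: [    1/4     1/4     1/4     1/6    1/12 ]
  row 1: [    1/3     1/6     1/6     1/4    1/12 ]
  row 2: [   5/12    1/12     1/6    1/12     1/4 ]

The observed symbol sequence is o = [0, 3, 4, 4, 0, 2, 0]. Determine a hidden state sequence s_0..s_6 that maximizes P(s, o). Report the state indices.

t=0: δ = [8.333e-02, 1.389e-01, 1.042e-01]  (obs o_0=0)
t=1: δ = [7.716e-03, 2.025e-02, 1.157e-03]  ψ = [1, 1, 0]  (obs o_1=3)
t=2: δ = [5.626e-04, 9.846e-04, 4.220e-04]  ψ = [1, 1, 1]  (obs o_2=4)
t=3: δ = [2.735e-05, 4.786e-05, 2.344e-05]  ψ = [1, 1, 0]  (obs o_3=4)
t=4: δ = [3.989e-06, 9.307e-06, 1.899e-06]  ψ = [1, 1, 0]  (obs o_4=0)
t=5: δ = [7.755e-07, 9.048e-07, 1.293e-07]  ψ = [1, 1, 1]  (obs o_5=2)
t=6: δ = [8.079e-08, 1.759e-07, 5.386e-08]  ψ = [0, 1, 0]  (obs o_6=0)
backtrack: best end state = 1; path = [1, 1, 1, 1, 1, 1, 1]

path = [1, 1, 1, 1, 1, 1, 1]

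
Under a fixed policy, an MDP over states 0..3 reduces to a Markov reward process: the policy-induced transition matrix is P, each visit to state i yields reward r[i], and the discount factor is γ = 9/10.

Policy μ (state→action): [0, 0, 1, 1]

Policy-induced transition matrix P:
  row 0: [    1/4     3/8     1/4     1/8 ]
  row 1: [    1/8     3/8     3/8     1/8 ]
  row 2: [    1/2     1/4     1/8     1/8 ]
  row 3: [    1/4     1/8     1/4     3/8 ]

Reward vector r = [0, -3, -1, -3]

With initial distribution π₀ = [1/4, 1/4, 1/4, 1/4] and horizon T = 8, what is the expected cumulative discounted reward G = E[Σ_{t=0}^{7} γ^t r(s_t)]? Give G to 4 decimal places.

t=0: π = [0.2500, 0.2500, 0.2500, 0.2500], E[r] = -1.7500, γ^t·E[r] = -1.750000, running G = -1.750000
t=1: π = [0.2813, 0.2813, 0.2500, 0.1875], E[r] = -1.6563, γ^t·E[r] = -1.490625, running G = -3.240625
t=2: π = [0.2773, 0.2969, 0.2539, 0.1719], E[r] = -1.6602, γ^t·E[r] = -1.344727, running G = -4.585352
t=3: π = [0.2764, 0.3003, 0.2554, 0.1680], E[r] = -1.6602, γ^t·E[r] = -1.210254, running G = -5.795605
t=4: π = [0.2763, 0.3011, 0.2556, 0.1670], E[r] = -1.6599, γ^t·E[r] = -1.089028, running G = -6.884634
t=5: π = [0.2763, 0.3013, 0.2557, 0.1667], E[r] = -1.6598, γ^t·E[r] = -0.980112, running G = -7.864746
t=6: π = [0.2763, 0.3014, 0.2557, 0.1667], E[r] = -1.6598, γ^t·E[r] = -0.882097, running G = -8.746842
t=7: π = [0.2763, 0.3014, 0.2557, 0.1667], E[r] = -1.6598, γ^t·E[r] = -0.793886, running G = -9.540728

G = -9.5407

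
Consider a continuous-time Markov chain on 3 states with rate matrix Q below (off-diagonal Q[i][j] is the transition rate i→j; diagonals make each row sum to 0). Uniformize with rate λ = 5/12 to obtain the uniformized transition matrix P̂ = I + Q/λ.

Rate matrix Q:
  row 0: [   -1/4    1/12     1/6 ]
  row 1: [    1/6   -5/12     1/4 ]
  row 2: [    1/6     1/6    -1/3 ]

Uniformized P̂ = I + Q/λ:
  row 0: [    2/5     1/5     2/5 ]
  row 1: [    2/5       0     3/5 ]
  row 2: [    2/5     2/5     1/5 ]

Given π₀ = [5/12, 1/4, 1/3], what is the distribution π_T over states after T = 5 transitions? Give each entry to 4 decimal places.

t=0: π = [0.4167, 0.2500, 0.3333]
t=1: π = [0.4000, 0.2167, 0.3833]
t=2: π = [0.4000, 0.2333, 0.3667]
t=3: π = [0.4000, 0.2267, 0.3733]
t=4: π = [0.4000, 0.2293, 0.3707]
t=5: π = [0.4000, 0.2283, 0.3717]

π = [0.4000, 0.2283, 0.3717]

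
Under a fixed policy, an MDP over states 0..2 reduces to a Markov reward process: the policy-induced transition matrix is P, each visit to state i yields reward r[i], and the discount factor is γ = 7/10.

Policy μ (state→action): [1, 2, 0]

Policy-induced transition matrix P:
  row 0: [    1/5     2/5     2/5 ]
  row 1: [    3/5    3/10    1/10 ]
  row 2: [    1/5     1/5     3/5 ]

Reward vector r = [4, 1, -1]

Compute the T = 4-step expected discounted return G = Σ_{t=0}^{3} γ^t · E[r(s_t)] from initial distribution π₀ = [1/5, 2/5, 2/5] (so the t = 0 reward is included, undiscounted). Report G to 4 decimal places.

G = 2.7268

t=0: π = [0.2000, 0.4000, 0.4000], E[r] = 0.8000, γ^t·E[r] = 0.800000, running G = 0.800000
t=1: π = [0.3600, 0.2800, 0.3600], E[r] = 1.3600, γ^t·E[r] = 0.952000, running G = 1.752000
t=2: π = [0.3120, 0.3000, 0.3880], E[r] = 1.1600, γ^t·E[r] = 0.568400, running G = 2.320400
t=3: π = [0.3200, 0.2924, 0.3876], E[r] = 1.1848, γ^t·E[r] = 0.406386, running G = 2.726786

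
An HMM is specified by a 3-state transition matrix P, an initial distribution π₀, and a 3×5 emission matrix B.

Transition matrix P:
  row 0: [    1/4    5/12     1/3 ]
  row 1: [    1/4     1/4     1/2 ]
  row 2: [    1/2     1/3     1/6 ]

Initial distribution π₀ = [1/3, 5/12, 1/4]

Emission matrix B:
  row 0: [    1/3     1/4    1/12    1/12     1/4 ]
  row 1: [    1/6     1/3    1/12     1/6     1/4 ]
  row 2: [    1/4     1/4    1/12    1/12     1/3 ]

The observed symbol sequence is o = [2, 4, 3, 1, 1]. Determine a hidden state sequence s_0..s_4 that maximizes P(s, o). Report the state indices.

path = [1, 2, 1, 2, 0]

t=0: δ = [2.778e-02, 3.472e-02, 2.083e-02]  (obs o_0=2)
t=1: δ = [2.604e-03, 2.894e-03, 5.787e-03]  ψ = [2, 0, 1]  (obs o_1=4)
t=2: δ = [2.411e-04, 3.215e-04, 1.206e-04]  ψ = [2, 2, 1]  (obs o_2=3)
t=3: δ = [2.009e-05, 3.349e-05, 4.019e-05]  ψ = [1, 0, 1]  (obs o_3=1)
t=4: δ = [5.023e-06, 4.465e-06, 4.186e-06]  ψ = [2, 2, 1]  (obs o_4=1)
backtrack: best end state = 0; path = [1, 2, 1, 2, 0]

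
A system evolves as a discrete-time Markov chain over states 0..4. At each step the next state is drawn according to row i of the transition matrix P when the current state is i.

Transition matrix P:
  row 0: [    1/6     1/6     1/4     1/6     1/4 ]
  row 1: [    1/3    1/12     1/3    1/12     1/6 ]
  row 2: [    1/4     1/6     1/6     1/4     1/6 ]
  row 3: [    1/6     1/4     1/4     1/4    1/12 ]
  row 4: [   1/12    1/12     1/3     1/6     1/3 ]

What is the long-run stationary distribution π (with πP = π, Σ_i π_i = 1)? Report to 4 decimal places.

Balance equations π_j = Σ_i π_i·P[i][j]:
  π_0 = 1/6·π_0 + 1/3·π_1 + 1/4·π_2 + 1/6·π_3 + 1/12·π_4
  π_1 = 1/6·π_0 + 1/12·π_1 + 1/6·π_2 + 1/4·π_3 + 1/12·π_4
  π_2 = 1/4·π_0 + 1/3·π_1 + 1/6·π_2 + 1/4·π_3 + 1/3·π_4
  π_3 = 1/6·π_0 + 1/12·π_1 + 1/4·π_2 + 1/4·π_3 + 1/6·π_4
  normalize: π_0 + π_1 + π_2 + π_3 + π_4 = 1
Solving the linear system gives exactly π = [677/3437, 1579/10311, 380/1473, 1973/10311, 2068/10311].

π = [0.1970, 0.1531, 0.2580, 0.1913, 0.2006]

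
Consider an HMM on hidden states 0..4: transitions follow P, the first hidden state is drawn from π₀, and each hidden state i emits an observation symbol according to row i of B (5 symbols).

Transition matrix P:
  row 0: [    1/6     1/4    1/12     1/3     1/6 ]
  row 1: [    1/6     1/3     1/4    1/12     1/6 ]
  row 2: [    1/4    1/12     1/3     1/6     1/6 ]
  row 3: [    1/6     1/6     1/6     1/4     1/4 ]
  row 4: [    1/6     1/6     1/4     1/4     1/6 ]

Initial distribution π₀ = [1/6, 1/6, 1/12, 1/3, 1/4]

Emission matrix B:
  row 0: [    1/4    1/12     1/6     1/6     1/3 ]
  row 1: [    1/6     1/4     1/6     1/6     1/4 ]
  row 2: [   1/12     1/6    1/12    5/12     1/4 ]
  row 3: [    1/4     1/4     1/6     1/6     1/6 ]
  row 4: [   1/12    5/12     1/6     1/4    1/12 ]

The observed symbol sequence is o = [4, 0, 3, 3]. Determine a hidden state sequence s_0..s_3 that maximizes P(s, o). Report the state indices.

path = [0, 3, 2, 2]

t=0: δ = [5.556e-02, 4.167e-02, 2.083e-02, 5.556e-02, 2.083e-02]  (obs o_0=4)
t=1: δ = [2.315e-03, 2.315e-03, 8.681e-04, 4.630e-03, 1.157e-03]  ψ = [0, 0, 1, 0, 3]  (obs o_1=0)
t=2: δ = [1.286e-04, 1.286e-04, 3.215e-04, 1.929e-04, 2.894e-04]  ψ = [3, 1, 3, 3, 3]  (obs o_2=3)
t=3: δ = [1.340e-05, 8.038e-06, 4.465e-05, 1.206e-05, 1.340e-05]  ψ = [2, 4, 2, 4, 2]  (obs o_3=3)
backtrack: best end state = 2; path = [0, 3, 2, 2]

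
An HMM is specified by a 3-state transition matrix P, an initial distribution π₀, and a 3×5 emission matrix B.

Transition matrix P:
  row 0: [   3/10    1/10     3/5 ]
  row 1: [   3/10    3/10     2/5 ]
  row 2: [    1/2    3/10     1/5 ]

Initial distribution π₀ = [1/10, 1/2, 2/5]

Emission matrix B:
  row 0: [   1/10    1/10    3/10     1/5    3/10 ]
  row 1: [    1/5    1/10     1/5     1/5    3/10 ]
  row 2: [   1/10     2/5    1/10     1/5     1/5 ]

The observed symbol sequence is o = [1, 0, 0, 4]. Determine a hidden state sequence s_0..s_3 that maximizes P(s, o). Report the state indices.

t=0: δ = [1.000e-02, 5.000e-02, 1.600e-01]  (obs o_0=1)
t=1: δ = [8.000e-03, 9.600e-03, 3.200e-03]  ψ = [2, 2, 2]  (obs o_1=0)
t=2: δ = [2.880e-04, 5.760e-04, 4.800e-04]  ψ = [1, 1, 0]  (obs o_2=0)
t=3: δ = [7.200e-05, 5.184e-05, 4.608e-05]  ψ = [2, 1, 1]  (obs o_3=4)
backtrack: best end state = 0; path = [2, 0, 2, 0]

path = [2, 0, 2, 0]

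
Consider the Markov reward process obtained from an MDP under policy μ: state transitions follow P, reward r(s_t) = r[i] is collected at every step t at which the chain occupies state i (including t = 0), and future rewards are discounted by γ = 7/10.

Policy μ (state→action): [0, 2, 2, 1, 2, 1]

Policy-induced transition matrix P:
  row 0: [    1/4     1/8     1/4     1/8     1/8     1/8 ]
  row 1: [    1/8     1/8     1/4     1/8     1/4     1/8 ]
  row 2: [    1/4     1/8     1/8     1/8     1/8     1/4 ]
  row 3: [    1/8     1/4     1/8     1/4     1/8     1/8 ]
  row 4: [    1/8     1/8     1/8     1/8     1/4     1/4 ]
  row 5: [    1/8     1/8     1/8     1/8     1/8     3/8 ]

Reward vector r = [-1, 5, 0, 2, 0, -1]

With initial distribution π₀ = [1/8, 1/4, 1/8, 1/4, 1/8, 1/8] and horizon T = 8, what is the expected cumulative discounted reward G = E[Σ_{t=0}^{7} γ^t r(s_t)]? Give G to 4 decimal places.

t=0: π = [0.1250, 0.2500, 0.1250, 0.2500, 0.1250, 0.1250], E[r] = 1.5000, γ^t·E[r] = 1.500000, running G = 1.500000
t=1: π = [0.1563, 0.1563, 0.1719, 0.1563, 0.1719, 0.1875], E[r] = 0.7500, γ^t·E[r] = 0.525000, running G = 2.025000
t=2: π = [0.1660, 0.1445, 0.1641, 0.1445, 0.1660, 0.2148], E[r] = 0.6309, γ^t·E[r] = 0.309121, running G = 2.334121
t=3: π = [0.1663, 0.1431, 0.1638, 0.1431, 0.1638, 0.2200], E[r] = 0.6152, γ^t·E[r] = 0.211025, running G = 2.545146
t=4: π = [0.1663, 0.1429, 0.1637, 0.1429, 0.1634, 0.2209], E[r] = 0.6130, γ^t·E[r] = 0.147176, running G = 2.692322
t=5: π = [0.1662, 0.1429, 0.1636, 0.1429, 0.1633, 0.2211], E[r] = 0.6127, γ^t·E[r] = 0.102971, running G = 2.795293
t=6: π = [0.1662, 0.1429, 0.1636, 0.1429, 0.1633, 0.2211], E[r] = 0.6126, γ^t·E[r] = 0.072075, running G = 2.867368
t=7: π = [0.1662, 0.1429, 0.1636, 0.1429, 0.1633, 0.2211], E[r] = 0.6126, γ^t·E[r] = 0.050452, running G = 2.917819

G = 2.9178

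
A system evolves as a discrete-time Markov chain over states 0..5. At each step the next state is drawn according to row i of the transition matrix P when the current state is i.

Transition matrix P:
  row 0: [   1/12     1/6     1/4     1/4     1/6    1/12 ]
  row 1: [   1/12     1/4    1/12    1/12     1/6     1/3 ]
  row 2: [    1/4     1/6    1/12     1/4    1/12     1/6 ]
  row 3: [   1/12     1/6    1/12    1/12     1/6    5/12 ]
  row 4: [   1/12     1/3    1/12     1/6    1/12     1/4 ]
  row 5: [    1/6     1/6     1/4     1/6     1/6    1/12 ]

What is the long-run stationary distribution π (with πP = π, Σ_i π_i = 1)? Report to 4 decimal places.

π = [0.1256, 0.2078, 0.1415, 0.1584, 0.1430, 0.2237]

Balance equations π_j = Σ_i π_i·P[i][j]:
  π_0 = 1/12·π_0 + 1/12·π_1 + 1/4·π_2 + 1/12·π_3 + 1/12·π_4 + 1/6·π_5
  π_1 = 1/6·π_0 + 1/4·π_1 + 1/6·π_2 + 1/6·π_3 + 1/3·π_4 + 1/6·π_5
  π_2 = 1/4·π_0 + 1/12·π_1 + 1/12·π_2 + 1/12·π_3 + 1/12·π_4 + 1/4·π_5
  π_3 = 1/4·π_0 + 1/12·π_1 + 1/4·π_2 + 1/12·π_3 + 1/6·π_4 + 1/6·π_5
  π_4 = 1/6·π_0 + 1/6·π_1 + 1/12·π_2 + 1/6·π_3 + 1/12·π_4 + 1/6·π_5
  normalize: π_0 + π_1 + π_2 + π_3 + π_4 + π_5 = 1
Solving the linear system gives exactly π = [14231/113334, 11776/56667, 617/4359, 1381/8718, 8101/56667, 12677/56667].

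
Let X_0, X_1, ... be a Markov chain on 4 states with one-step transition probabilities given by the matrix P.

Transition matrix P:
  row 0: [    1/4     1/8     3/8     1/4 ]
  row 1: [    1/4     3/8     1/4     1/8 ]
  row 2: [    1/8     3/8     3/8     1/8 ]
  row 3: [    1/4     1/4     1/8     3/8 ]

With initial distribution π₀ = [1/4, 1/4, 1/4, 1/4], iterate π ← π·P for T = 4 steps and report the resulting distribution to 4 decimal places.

t=0: π = [0.2500, 0.2500, 0.2500, 0.2500]
t=1: π = [0.2188, 0.2813, 0.2813, 0.2188]
t=2: π = [0.2148, 0.2930, 0.2852, 0.2070]
t=3: π = [0.2144, 0.2954, 0.2866, 0.2036]
t=4: π = [0.2142, 0.2960, 0.2872, 0.2027]

π = [0.2142, 0.2960, 0.2872, 0.2027]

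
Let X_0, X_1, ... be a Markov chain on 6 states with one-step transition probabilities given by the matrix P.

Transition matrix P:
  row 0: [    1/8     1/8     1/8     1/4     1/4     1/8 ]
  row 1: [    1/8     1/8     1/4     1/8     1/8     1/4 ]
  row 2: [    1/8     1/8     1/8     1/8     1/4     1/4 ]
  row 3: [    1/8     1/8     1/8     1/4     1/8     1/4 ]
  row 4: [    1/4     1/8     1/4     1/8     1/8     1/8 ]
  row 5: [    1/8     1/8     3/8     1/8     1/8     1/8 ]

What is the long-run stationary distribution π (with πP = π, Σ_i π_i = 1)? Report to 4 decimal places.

Balance equations π_j = Σ_i π_i·P[i][j]:
  π_0 = 1/8·π_0 + 1/8·π_1 + 1/8·π_2 + 1/8·π_3 + 1/4·π_4 + 1/8·π_5
  π_1 = 1/8·π_0 + 1/8·π_1 + 1/8·π_2 + 1/8·π_3 + 1/8·π_4 + 1/8·π_5
  π_2 = 1/8·π_0 + 1/4·π_1 + 1/8·π_2 + 1/8·π_3 + 1/4·π_4 + 3/8·π_5
  π_3 = 1/4·π_0 + 1/8·π_1 + 1/8·π_2 + 1/4·π_3 + 1/8·π_4 + 1/8·π_5
  π_4 = 1/4·π_0 + 1/8·π_1 + 1/4·π_2 + 1/8·π_3 + 1/8·π_4 + 1/8·π_5
  normalize: π_0 + π_1 + π_2 + π_3 + π_4 + π_5 = 1
Solving the linear system gives exactly π = [1747/11952, 1/8, 277/1328, 1957/11952, 253/1494, 2237/11952].

π = [0.1462, 0.1250, 0.2086, 0.1637, 0.1693, 0.1872]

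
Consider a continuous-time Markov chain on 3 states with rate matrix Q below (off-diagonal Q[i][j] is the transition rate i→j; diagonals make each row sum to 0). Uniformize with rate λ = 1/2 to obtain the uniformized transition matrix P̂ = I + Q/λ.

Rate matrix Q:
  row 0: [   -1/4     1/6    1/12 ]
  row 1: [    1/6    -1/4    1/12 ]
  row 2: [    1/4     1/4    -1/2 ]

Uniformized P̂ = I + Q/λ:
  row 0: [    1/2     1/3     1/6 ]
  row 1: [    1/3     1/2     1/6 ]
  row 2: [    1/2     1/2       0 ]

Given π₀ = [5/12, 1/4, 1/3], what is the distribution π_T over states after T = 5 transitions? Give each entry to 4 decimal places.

π = [0.4286, 0.4286, 0.1428]

t=0: π = [0.4167, 0.2500, 0.3333]
t=1: π = [0.4583, 0.4306, 0.1111]
t=2: π = [0.4282, 0.4236, 0.1481]
t=3: π = [0.4294, 0.4286, 0.1420]
t=4: π = [0.4286, 0.4284, 0.1430]
t=5: π = [0.4286, 0.4286, 0.1428]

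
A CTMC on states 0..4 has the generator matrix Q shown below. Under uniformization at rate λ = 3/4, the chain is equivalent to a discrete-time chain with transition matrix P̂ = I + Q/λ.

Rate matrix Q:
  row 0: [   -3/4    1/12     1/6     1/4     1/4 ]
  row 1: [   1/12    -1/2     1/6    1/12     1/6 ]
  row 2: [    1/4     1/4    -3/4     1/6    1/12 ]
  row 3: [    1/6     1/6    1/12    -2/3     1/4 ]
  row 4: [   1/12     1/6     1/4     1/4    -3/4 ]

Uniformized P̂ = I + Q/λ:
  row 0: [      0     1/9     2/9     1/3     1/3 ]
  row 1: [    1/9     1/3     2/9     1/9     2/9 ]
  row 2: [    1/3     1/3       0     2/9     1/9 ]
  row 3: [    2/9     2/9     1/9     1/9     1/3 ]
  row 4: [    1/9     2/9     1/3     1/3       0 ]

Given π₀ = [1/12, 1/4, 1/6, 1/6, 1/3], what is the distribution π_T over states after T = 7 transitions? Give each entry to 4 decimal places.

π = [0.1572, 0.2529, 0.1808, 0.2103, 0.1988]

t=0: π = [0.0833, 0.2500, 0.1667, 0.1667, 0.3333]
t=1: π = [0.1574, 0.2593, 0.2037, 0.2222, 0.1574]
t=2: π = [0.1636, 0.2562, 0.1698, 0.2037, 0.2068]
t=3: π = [0.1533, 0.2514, 0.1848, 0.2123, 0.1982]
t=4: π = [0.1587, 0.2537, 0.1796, 0.2098, 0.1983]
t=5: π = [0.1567, 0.2527, 0.1810, 0.2104, 0.1992]
t=6: π = [0.1573, 0.2530, 0.1807, 0.2103, 0.1986]
t=7: π = [0.1572, 0.2529, 0.1808, 0.2103, 0.1988]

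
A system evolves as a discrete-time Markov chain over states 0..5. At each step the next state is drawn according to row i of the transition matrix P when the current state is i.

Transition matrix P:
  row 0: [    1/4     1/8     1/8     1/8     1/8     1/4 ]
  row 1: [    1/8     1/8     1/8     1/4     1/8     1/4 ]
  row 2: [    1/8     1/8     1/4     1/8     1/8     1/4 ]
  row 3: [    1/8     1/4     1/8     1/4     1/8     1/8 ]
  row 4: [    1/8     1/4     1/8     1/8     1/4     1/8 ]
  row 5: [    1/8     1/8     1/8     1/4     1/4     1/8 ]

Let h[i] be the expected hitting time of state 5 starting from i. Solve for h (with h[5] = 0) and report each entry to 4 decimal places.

First-step conditioning: h[5] = 0; for i ≠ 5, h[i] = 1 + Σ_k P[i][k]·h[k].
  h[0] = 1 + 1/4·h[0] + 1/8·h[1] + 1/8·h[2] + 1/8·h[3] + 1/8·h[4]
  h[1] = 1 + 1/8·h[0] + 1/8·h[1] + 1/8·h[2] + 1/4·h[3] + 1/8·h[4]
  h[2] = 1 + 1/8·h[0] + 1/8·h[1] + 1/4·h[2] + 1/8·h[3] + 1/8·h[4]
  h[3] = 1 + 1/8·h[0] + 1/4·h[1] + 1/8·h[2] + 1/4·h[3] + 1/8·h[4]
  h[4] = 1 + 1/8·h[0] + 1/4·h[1] + 1/8·h[2] + 1/8·h[3] + 1/4·h[4]
Solving the 5×5 linear system over states ≠ 5 gives exactly h = [440/93, 448/93, 440/93, 168/31, 168/31, 0] (h[5] = 0 is the target).

h = [4.7312, 4.8172, 4.7312, 5.4194, 5.4194, 0.0000]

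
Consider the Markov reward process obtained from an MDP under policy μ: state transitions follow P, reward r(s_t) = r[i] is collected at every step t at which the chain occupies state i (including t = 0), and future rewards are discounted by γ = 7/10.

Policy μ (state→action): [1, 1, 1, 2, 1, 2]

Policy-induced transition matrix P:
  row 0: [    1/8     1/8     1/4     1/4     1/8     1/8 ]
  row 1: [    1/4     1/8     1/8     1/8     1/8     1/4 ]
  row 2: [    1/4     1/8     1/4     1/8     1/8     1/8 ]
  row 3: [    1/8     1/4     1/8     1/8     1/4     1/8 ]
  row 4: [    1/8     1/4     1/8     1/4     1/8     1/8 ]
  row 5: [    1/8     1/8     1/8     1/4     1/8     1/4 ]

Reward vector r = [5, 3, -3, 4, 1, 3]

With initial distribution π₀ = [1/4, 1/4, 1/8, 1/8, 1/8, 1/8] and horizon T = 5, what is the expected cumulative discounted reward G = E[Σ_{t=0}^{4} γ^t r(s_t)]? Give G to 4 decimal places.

G = 6.5580

t=0: π = [0.2500, 0.2500, 0.1250, 0.1250, 0.1250, 0.1250], E[r] = 2.6250, γ^t·E[r] = 2.625000, running G = 2.625000
t=1: π = [0.1719, 0.1563, 0.1719, 0.1875, 0.1406, 0.1719], E[r] = 2.2188, γ^t·E[r] = 1.553125, running G = 4.178125
t=2: π = [0.1660, 0.1660, 0.1680, 0.1855, 0.1484, 0.1660], E[r] = 2.2129, γ^t·E[r] = 1.084316, running G = 5.262441
t=3: π = [0.1667, 0.1667, 0.1667, 0.1851, 0.1482, 0.1665], E[r] = 2.2217, γ^t·E[r] = 0.762036, running G = 6.024478
t=4: π = [0.1667, 0.1667, 0.1667, 0.1852, 0.1481, 0.1667], E[r] = 2.2222, γ^t·E[r] = 0.533543, running G = 6.558020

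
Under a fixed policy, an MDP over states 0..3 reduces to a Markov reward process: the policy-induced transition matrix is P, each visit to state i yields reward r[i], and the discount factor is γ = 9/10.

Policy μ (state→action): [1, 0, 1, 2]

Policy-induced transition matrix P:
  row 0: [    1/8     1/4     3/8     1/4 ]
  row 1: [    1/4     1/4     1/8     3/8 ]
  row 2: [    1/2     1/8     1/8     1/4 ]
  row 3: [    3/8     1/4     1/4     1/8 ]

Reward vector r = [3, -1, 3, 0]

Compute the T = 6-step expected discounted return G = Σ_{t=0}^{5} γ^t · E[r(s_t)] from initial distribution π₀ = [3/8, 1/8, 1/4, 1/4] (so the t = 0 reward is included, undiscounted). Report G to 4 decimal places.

t=0: π = [0.3750, 0.1250, 0.2500, 0.2500], E[r] = 1.7500, γ^t·E[r] = 1.750000, running G = 1.750000
t=1: π = [0.2969, 0.2188, 0.2500, 0.2344], E[r] = 1.4219, γ^t·E[r] = 1.279688, running G = 3.029688
t=2: π = [0.3047, 0.2188, 0.2285, 0.2480], E[r] = 1.3809, γ^t·E[r] = 1.118496, running G = 4.148184
t=3: π = [0.3000, 0.2214, 0.2322, 0.2463], E[r] = 1.3752, γ^t·E[r] = 1.002553, running G = 5.150737
t=4: π = [0.3013, 0.2210, 0.2308, 0.2469], E[r] = 1.3754, γ^t·E[r] = 0.902418, running G = 6.053154
t=5: π = [0.3009, 0.2211, 0.2312, 0.2468], E[r] = 1.3751, γ^t·E[r] = 0.811994, running G = 6.865148

G = 6.8651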